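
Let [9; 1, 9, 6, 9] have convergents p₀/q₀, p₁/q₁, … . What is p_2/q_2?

Using pₖ = aₖpₖ₋₁ + pₖ₋₂, qₖ = aₖqₖ₋₁ + qₖ₋₂ (with p₋₁=1, p₋₂=0, q₋₁=0, q₋₂=1):
  k=0: a=9, p=9, q=1
  k=1: a=1, p=10, q=1
  k=2: a=9, p=99, q=10

99/10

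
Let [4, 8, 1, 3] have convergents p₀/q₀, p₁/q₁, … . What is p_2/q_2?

37/9

Using pₖ = aₖpₖ₋₁ + pₖ₋₂, qₖ = aₖqₖ₋₁ + qₖ₋₂ (with p₋₁=1, p₋₂=0, q₋₁=0, q₋₂=1):
  k=0: a=4, p=4, q=1
  k=1: a=8, p=33, q=8
  k=2: a=1, p=37, q=9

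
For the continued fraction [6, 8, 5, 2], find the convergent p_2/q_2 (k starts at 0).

251/41

Using pₖ = aₖpₖ₋₁ + pₖ₋₂, qₖ = aₖqₖ₋₁ + qₖ₋₂ (with p₋₁=1, p₋₂=0, q₋₁=0, q₋₂=1):
  k=0: a=6, p=6, q=1
  k=1: a=8, p=49, q=8
  k=2: a=5, p=251, q=41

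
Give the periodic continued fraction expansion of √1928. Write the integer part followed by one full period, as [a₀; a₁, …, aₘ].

a₀ = ⌊√1928⌋ = 43.

[43; 1, 9, 1, 86]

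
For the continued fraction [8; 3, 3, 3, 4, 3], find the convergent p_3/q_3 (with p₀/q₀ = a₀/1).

Using pₖ = aₖpₖ₋₁ + pₖ₋₂, qₖ = aₖqₖ₋₁ + qₖ₋₂ (with p₋₁=1, p₋₂=0, q₋₁=0, q₋₂=1):
  k=0: a=8, p=8, q=1
  k=1: a=3, p=25, q=3
  k=2: a=3, p=83, q=10
  k=3: a=3, p=274, q=33

274/33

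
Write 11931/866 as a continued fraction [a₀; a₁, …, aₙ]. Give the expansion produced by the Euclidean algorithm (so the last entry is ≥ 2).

11931 = 13×866 + 673
866 = 1×673 + 193
673 = 3×193 + 94
193 = 2×94 + 5
94 = 18×5 + 4
5 = 1×4 + 1
4 = 4×1 + 0  (stop)
So 11931/866 = [13; 1, 3, 2, 18, 1, 4].

[13; 1, 3, 2, 18, 1, 4]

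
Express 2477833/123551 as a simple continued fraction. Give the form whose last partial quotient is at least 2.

2477833 = 20·123551 + 6813
123551 = 18·6813 + 917
6813 = 7·917 + 394
917 = 2·394 + 129
394 = 3·129 + 7
129 = 18·7 + 3
7 = 2·3 + 1
3 = 3·1 + 0  (stop)
So 2477833/123551 = [20; 18, 7, 2, 3, 18, 2, 3].

[20; 18, 7, 2, 3, 18, 2, 3]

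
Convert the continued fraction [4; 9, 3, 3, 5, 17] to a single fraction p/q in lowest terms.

34807/8474

Fold from the inside: start with 17/1.
  5 + 1/17 = 86/17
  3 + 17/86 = 275/86
  3 + 86/275 = 911/275
  9 + 275/911 = 8474/911
  4 + 911/8474 = 34807/8474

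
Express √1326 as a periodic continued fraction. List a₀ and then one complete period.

[36; 2, 2, 2, 2, 2, 72]

a₀ = ⌊√1326⌋ = 36.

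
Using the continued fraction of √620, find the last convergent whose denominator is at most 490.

√620 = [24; 1, 8, 1, 48, …] (period length 4).
Convergents:
  p_0/q_0 = 24/1
  p_1/q_1 = 25/1
  p_2/q_2 = 224/9
  p_3/q_3 = 249/10
  p_4/q_4 = 12176/489
  p_5/q_5 = 12425/499
q_4 = 489 ≤ 490 < 499 = q_5, so the answer is 12176/489.

12176/489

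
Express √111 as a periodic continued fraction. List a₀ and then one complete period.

a₀ = ⌊√111⌋ = 10.
With m₀=0, d₀=1 and mₖ₊₁ = dₖaₖ − mₖ, dₖ₊₁ = (n − mₖ₊₁²)/dₖ, aₖ₊₁ = ⌊(a₀+mₖ₊₁)/dₖ₊₁⌋:
  k=1: m=10, d=11, a=1
  k=2: m=1, d=10, a=1
  k=3: m=9, d=3, a=6
  k=4: m=9, d=10, a=1
  k=5: m=1, d=11, a=1
  k=6: m=10, d=1, a=20
d=1 and a=2a₀=20 at k=6, so the next step gives (m, d) = (10, 11) again — its k=1 value — and the period has length 6.

[10; 1, 1, 6, 1, 1, 20]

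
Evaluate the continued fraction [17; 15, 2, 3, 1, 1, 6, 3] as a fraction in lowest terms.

Fold from the inside: start with 3/1.
  6 + 1/3 = 19/3
  1 + 3/19 = 22/19
  1 + 19/22 = 41/22
  3 + 22/41 = 145/41
  2 + 41/145 = 331/145
  15 + 145/331 = 5110/331
  17 + 331/5110 = 87201/5110

87201/5110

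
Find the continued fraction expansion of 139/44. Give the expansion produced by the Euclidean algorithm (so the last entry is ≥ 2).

139 = 3*44 + 7
44 = 6*7 + 2
7 = 3*2 + 1
2 = 2*1 + 0  (stop)
So 139/44 = [3; 6, 3, 2].

[3; 6, 3, 2]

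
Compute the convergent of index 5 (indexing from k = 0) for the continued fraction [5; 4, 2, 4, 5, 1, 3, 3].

1301/249

Using pₖ = aₖpₖ₋₁ + pₖ₋₂, qₖ = aₖqₖ₋₁ + qₖ₋₂ (with p₋₁=1, p₋₂=0, q₋₁=0, q₋₂=1):
  k=0: a=5, p=5, q=1
  k=1: a=4, p=21, q=4
  k=2: a=2, p=47, q=9
  k=3: a=4, p=209, q=40
  k=4: a=5, p=1092, q=209
  k=5: a=1, p=1301, q=249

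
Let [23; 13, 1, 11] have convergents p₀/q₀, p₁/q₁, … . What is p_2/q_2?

323/14

Using pₖ = aₖpₖ₋₁ + pₖ₋₂, qₖ = aₖqₖ₋₁ + qₖ₋₂ (with p₋₁=1, p₋₂=0, q₋₁=0, q₋₂=1):
  k=0: a=23, p=23, q=1
  k=1: a=13, p=300, q=13
  k=2: a=1, p=323, q=14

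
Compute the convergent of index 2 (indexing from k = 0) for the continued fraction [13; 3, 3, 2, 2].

Using pₖ = aₖpₖ₋₁ + pₖ₋₂, qₖ = aₖqₖ₋₁ + qₖ₋₂ (with p₋₁=1, p₋₂=0, q₋₁=0, q₋₂=1):
  k=0: a=13, p=13, q=1
  k=1: a=3, p=40, q=3
  k=2: a=3, p=133, q=10

133/10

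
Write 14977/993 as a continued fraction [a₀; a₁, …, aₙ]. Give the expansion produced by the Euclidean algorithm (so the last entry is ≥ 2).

14977 = 15×993 + 82
993 = 12×82 + 9
82 = 9×9 + 1
9 = 9×1 + 0  (stop)
So 14977/993 = [15; 12, 9, 9].

[15; 12, 9, 9]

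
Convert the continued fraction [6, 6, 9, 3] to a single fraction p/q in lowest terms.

1054/171

Using pₖ = aₖpₖ₋₁ + pₖ₋₂ and qₖ = aₖqₖ₋₁ + qₖ₋₂:
  k=0: a=6, p=6, q=1
  k=1: a=6, p=37, q=6
  k=2: a=9, p=339, q=55
  k=3: a=3, p=1054, q=171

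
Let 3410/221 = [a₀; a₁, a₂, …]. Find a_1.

3410 = 15·221 + 95   →  a_0 = 15
221 = 2·95 + 31   →  a_1 = 2

2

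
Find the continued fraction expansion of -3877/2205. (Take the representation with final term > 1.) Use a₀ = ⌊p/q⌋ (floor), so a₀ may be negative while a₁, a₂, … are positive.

[-2; 4, 7, 3, 3, 7]

-3877 = -2×2205 + 533
2205 = 4×533 + 73
533 = 7×73 + 22
73 = 3×22 + 7
22 = 3×7 + 1
7 = 7×1 + 0  (stop)
So -3877/2205 = [-2; 4, 7, 3, 3, 7].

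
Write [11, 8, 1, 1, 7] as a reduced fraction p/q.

1423/128

Fold from the inside: start with 7/1.
  1 + 1/7 = 8/7
  1 + 7/8 = 15/8
  8 + 8/15 = 128/15
  11 + 15/128 = 1423/128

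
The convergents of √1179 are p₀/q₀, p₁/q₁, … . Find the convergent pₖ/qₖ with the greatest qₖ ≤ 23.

√1179 = [34; 2, 1, 33, 1, 2, 68, …] (period length 6).
Convergents:
  p_0/q_0 = 34/1
  p_1/q_1 = 69/2
  p_2/q_2 = 103/3
  p_3/q_3 = 3468/101
q_2 = 3 ≤ 23 < 101 = q_3, so the answer is 103/3.

103/3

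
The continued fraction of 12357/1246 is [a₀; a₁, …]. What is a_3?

10

12357 = 9·1246 + 1143   →  a_0 = 9
1246 = 1·1143 + 103   →  a_1 = 1
1143 = 11·103 + 10   →  a_2 = 11
103 = 10·10 + 3   →  a_3 = 10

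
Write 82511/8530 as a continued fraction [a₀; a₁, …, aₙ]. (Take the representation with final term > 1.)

[9; 1, 2, 17, 9, 18]

82511 = 9*8530 + 5741
8530 = 1*5741 + 2789
5741 = 2*2789 + 163
2789 = 17*163 + 18
163 = 9*18 + 1
18 = 18*1 + 0  (stop)
So 82511/8530 = [9; 1, 2, 17, 9, 18].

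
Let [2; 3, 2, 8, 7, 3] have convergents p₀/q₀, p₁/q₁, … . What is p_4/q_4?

961/420

Using pₖ = aₖpₖ₋₁ + pₖ₋₂, qₖ = aₖqₖ₋₁ + qₖ₋₂ (with p₋₁=1, p₋₂=0, q₋₁=0, q₋₂=1):
  k=0: a=2, p=2, q=1
  k=1: a=3, p=7, q=3
  k=2: a=2, p=16, q=7
  k=3: a=8, p=135, q=59
  k=4: a=7, p=961, q=420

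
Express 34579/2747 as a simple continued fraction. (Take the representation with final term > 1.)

[12; 1, 1, 2, 2, 1, 10, 15]

34579 = 12×2747 + 1615
2747 = 1×1615 + 1132
1615 = 1×1132 + 483
1132 = 2×483 + 166
483 = 2×166 + 151
166 = 1×151 + 15
151 = 10×15 + 1
15 = 15×1 + 0  (stop)
So 34579/2747 = [12; 1, 1, 2, 2, 1, 10, 15].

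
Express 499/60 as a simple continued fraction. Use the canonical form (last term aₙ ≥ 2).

[8; 3, 6, 3]

499 = 8*60 + 19
60 = 3*19 + 3
19 = 6*3 + 1
3 = 3*1 + 0  (stop)
So 499/60 = [8; 3, 6, 3].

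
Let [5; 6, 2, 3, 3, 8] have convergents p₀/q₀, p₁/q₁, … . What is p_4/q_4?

Using pₖ = aₖpₖ₋₁ + pₖ₋₂, qₖ = aₖqₖ₋₁ + qₖ₋₂ (with p₋₁=1, p₋₂=0, q₋₁=0, q₋₂=1):
  k=0: a=5, p=5, q=1
  k=1: a=6, p=31, q=6
  k=2: a=2, p=67, q=13
  k=3: a=3, p=232, q=45
  k=4: a=3, p=763, q=148

763/148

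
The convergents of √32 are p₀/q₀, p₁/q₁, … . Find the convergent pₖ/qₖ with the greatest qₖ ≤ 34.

181/32

√32 = [5; 1, 1, 1, 10, …] (period length 4).
Convergents:
  p_0/q_0 = 5/1
  p_1/q_1 = 6/1
  p_2/q_2 = 11/2
  p_3/q_3 = 17/3
  p_4/q_4 = 181/32
  p_5/q_5 = 198/35
q_4 = 32 ≤ 34 < 35 = q_5, so the answer is 181/32.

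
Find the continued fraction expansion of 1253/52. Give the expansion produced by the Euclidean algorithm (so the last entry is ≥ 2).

1253 = 24×52 + 5
52 = 10×5 + 2
5 = 2×2 + 1
2 = 2×1 + 0  (stop)
So 1253/52 = [24; 10, 2, 2].

[24; 10, 2, 2]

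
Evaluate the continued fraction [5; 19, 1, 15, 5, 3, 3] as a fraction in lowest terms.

Using pₖ = aₖpₖ₋₁ + pₖ₋₂ and qₖ = aₖqₖ₋₁ + qₖ₋₂:
  k=0: a=5, p=5, q=1
  k=1: a=19, p=96, q=19
  k=2: a=1, p=101, q=20
  k=3: a=15, p=1611, q=319
  k=4: a=5, p=8156, q=1615
  k=5: a=3, p=26079, q=5164
  k=6: a=3, p=86393, q=17107

86393/17107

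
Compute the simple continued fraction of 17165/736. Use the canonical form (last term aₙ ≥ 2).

17165 = 23·736 + 237
736 = 3·237 + 25
237 = 9·25 + 12
25 = 2·12 + 1
12 = 12·1 + 0  (stop)
So 17165/736 = [23; 3, 9, 2, 12].

[23; 3, 9, 2, 12]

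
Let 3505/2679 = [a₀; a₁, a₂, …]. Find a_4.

7

3505 = 1·2679 + 826   →  a_0 = 1
2679 = 3·826 + 201   →  a_1 = 3
826 = 4·201 + 22   →  a_2 = 4
201 = 9·22 + 3   →  a_3 = 9
22 = 7·3 + 1   →  a_4 = 7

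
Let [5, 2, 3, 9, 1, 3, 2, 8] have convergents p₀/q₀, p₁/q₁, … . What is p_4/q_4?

391/72

Using pₖ = aₖpₖ₋₁ + pₖ₋₂, qₖ = aₖqₖ₋₁ + qₖ₋₂ (with p₋₁=1, p₋₂=0, q₋₁=0, q₋₂=1):
  k=0: a=5, p=5, q=1
  k=1: a=2, p=11, q=2
  k=2: a=3, p=38, q=7
  k=3: a=9, p=353, q=65
  k=4: a=1, p=391, q=72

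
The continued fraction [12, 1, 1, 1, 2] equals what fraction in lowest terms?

101/8

Fold from the inside: start with 2/1.
  1 + 1/2 = 3/2
  1 + 2/3 = 5/3
  1 + 3/5 = 8/5
  12 + 5/8 = 101/8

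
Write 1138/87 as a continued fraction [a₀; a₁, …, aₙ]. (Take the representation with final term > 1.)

1138 = 13*87 + 7
87 = 12*7 + 3
7 = 2*3 + 1
3 = 3*1 + 0  (stop)
So 1138/87 = [13; 12, 2, 3].

[13; 12, 2, 3]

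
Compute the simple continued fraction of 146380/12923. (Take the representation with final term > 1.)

[11; 3, 17, 2, 7, 16]

146380 = 11*12923 + 4227
12923 = 3*4227 + 242
4227 = 17*242 + 113
242 = 2*113 + 16
113 = 7*16 + 1
16 = 16*1 + 0  (stop)
So 146380/12923 = [11; 3, 17, 2, 7, 16].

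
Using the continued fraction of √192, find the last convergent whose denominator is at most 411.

2702/195

√192 = [13; 1, 5, 1, 26, …] (period length 4).
Convergents:
  p_0/q_0 = 13/1
  p_1/q_1 = 14/1
  p_2/q_2 = 83/6
  p_3/q_3 = 97/7
  p_4/q_4 = 2605/188
  p_5/q_5 = 2702/195
  p_6/q_6 = 16115/1163
q_5 = 195 ≤ 411 < 1163 = q_6, so the answer is 2702/195.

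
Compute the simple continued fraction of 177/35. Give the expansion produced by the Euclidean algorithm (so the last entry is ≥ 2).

177 = 5*35 + 2
35 = 17*2 + 1
2 = 2*1 + 0  (stop)
So 177/35 = [5; 17, 2].

[5; 17, 2]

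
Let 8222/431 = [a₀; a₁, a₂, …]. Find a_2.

8222 = 19·431 + 33   →  a_0 = 19
431 = 13·33 + 2   →  a_1 = 13
33 = 16·2 + 1   →  a_2 = 16

16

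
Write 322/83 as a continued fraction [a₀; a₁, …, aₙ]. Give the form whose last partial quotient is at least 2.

[3; 1, 7, 3, 3]

322 = 3×83 + 73
83 = 1×73 + 10
73 = 7×10 + 3
10 = 3×3 + 1
3 = 3×1 + 0  (stop)
So 322/83 = [3; 1, 7, 3, 3].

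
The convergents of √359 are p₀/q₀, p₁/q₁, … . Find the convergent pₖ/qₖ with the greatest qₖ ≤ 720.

√359 = [18; 1, 17, 1, 36, …] (period length 4).
Convergents:
  p_0/q_0 = 18/1
  p_1/q_1 = 19/1
  p_2/q_2 = 341/18
  p_3/q_3 = 360/19
  p_4/q_4 = 13301/702
  p_5/q_5 = 13661/721
q_4 = 702 ≤ 720 < 721 = q_5, so the answer is 13301/702.

13301/702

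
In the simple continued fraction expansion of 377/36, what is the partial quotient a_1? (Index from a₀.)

377 = 10·36 + 17   →  a_0 = 10
36 = 2·17 + 2   →  a_1 = 2

2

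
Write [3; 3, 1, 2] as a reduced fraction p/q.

Using pₖ = aₖpₖ₋₁ + pₖ₋₂ and qₖ = aₖqₖ₋₁ + qₖ₋₂:
  k=0: a=3, p=3, q=1
  k=1: a=3, p=10, q=3
  k=2: a=1, p=13, q=4
  k=3: a=2, p=36, q=11

36/11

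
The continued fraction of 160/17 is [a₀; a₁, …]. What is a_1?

160 = 9·17 + 7   →  a_0 = 9
17 = 2·7 + 3   →  a_1 = 2

2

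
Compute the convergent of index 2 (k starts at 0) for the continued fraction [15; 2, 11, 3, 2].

356/23

Using pₖ = aₖpₖ₋₁ + pₖ₋₂, qₖ = aₖqₖ₋₁ + qₖ₋₂ (with p₋₁=1, p₋₂=0, q₋₁=0, q₋₂=1):
  k=0: a=15, p=15, q=1
  k=1: a=2, p=31, q=2
  k=2: a=11, p=356, q=23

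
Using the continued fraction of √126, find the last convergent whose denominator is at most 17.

√126 = [11; 4, 2, 4, 22, …] (period length 4).
Convergents:
  p_0/q_0 = 11/1
  p_1/q_1 = 45/4
  p_2/q_2 = 101/9
  p_3/q_3 = 449/40
q_2 = 9 ≤ 17 < 40 = q_3, so the answer is 101/9.

101/9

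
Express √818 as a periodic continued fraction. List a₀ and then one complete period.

[28; 1, 1, 1, 1, 56]

a₀ = ⌊√818⌋ = 28.
With m₀=0, d₀=1 and mₖ₊₁ = dₖaₖ − mₖ, dₖ₊₁ = (n − mₖ₊₁²)/dₖ, aₖ₊₁ = ⌊(a₀+mₖ₊₁)/dₖ₊₁⌋:
  k=1: m=28, d=34, a=1
  k=2: m=6, d=23, a=1
  k=3: m=17, d=23, a=1
  k=4: m=6, d=34, a=1
  k=5: m=28, d=1, a=56
d=1 and a=2a₀=56 at k=5, so the next step gives (m, d) = (28, 34) again — its k=1 value — and the period has length 5.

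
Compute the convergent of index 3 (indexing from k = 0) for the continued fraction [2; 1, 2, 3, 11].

Using pₖ = aₖpₖ₋₁ + pₖ₋₂, qₖ = aₖqₖ₋₁ + qₖ₋₂ (with p₋₁=1, p₋₂=0, q₋₁=0, q₋₂=1):
  k=0: a=2, p=2, q=1
  k=1: a=1, p=3, q=1
  k=2: a=2, p=8, q=3
  k=3: a=3, p=27, q=10

27/10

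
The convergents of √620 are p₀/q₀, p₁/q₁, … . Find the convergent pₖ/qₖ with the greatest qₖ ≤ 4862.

111576/4481

√620 = [24; 1, 8, 1, 48, …] (period length 4).
Convergents:
  p_0/q_0 = 24/1
  p_1/q_1 = 25/1
  p_2/q_2 = 224/9
  p_3/q_3 = 249/10
  p_4/q_4 = 12176/489
  p_5/q_5 = 12425/499
  p_6/q_6 = 111576/4481
  p_7/q_7 = 124001/4980
q_6 = 4481 ≤ 4862 < 4980 = q_7, so the answer is 111576/4481.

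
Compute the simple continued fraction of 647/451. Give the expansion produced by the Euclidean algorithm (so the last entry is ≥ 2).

647 = 1*451 + 196
451 = 2*196 + 59
196 = 3*59 + 19
59 = 3*19 + 2
19 = 9*2 + 1
2 = 2*1 + 0  (stop)
So 647/451 = [1; 2, 3, 3, 9, 2].

[1; 2, 3, 3, 9, 2]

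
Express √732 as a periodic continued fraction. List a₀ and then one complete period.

[27; 18, 54]

a₀ = ⌊√732⌋ = 27.
With m₀=0, d₀=1 and mₖ₊₁ = dₖaₖ − mₖ, dₖ₊₁ = (n − mₖ₊₁²)/dₖ, aₖ₊₁ = ⌊(a₀+mₖ₊₁)/dₖ₊₁⌋:
  k=1: m=27, d=3, a=18
  k=2: m=27, d=1, a=54
d=1 and a=2a₀=54 at k=2, so the next step gives (m, d) = (27, 3) again — its k=1 value — and the period has length 2.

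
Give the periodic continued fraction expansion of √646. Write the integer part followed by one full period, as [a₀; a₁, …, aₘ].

[25; 2, 2, 2, 50]

a₀ = ⌊√646⌋ = 25.
With m₀=0, d₀=1 and mₖ₊₁ = dₖaₖ − mₖ, dₖ₊₁ = (n − mₖ₊₁²)/dₖ, aₖ₊₁ = ⌊(a₀+mₖ₊₁)/dₖ₊₁⌋:
  k=1: m=25, d=21, a=2
  k=2: m=17, d=17, a=2
  k=3: m=17, d=21, a=2
  k=4: m=25, d=1, a=50
d=1 and a=2a₀=50 at k=4, so the next step gives (m, d) = (25, 21) again — its k=1 value — and the period has length 4.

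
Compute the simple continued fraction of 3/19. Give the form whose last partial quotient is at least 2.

[0; 6, 3]

3 = 0*19 + 3
19 = 6*3 + 1
3 = 3*1 + 0  (stop)
So 3/19 = [0; 6, 3].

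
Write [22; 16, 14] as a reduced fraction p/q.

Using pₖ = aₖpₖ₋₁ + pₖ₋₂ and qₖ = aₖqₖ₋₁ + qₖ₋₂:
  k=0: a=22, p=22, q=1
  k=1: a=16, p=353, q=16
  k=2: a=14, p=4964, q=225

4964/225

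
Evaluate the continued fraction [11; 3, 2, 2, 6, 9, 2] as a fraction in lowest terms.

Fold from the inside: start with 2/1.
  9 + 1/2 = 19/2
  6 + 2/19 = 116/19
  2 + 19/116 = 251/116
  2 + 116/251 = 618/251
  3 + 251/618 = 2105/618
  11 + 618/2105 = 23773/2105

23773/2105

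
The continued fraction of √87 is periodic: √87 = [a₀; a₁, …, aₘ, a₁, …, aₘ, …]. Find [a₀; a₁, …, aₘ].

[9; 3, 18]

a₀ = ⌊√87⌋ = 9.
With m₀=0, d₀=1 and mₖ₊₁ = dₖaₖ − mₖ, dₖ₊₁ = (n − mₖ₊₁²)/dₖ, aₖ₊₁ = ⌊(a₀+mₖ₊₁)/dₖ₊₁⌋:
  k=1: m=9, d=6, a=3
  k=2: m=9, d=1, a=18
d=1 and a=2a₀=18 at k=2, so the next step gives (m, d) = (9, 6) again — its k=1 value — and the period has length 2.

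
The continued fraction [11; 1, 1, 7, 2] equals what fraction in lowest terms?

369/32

Using pₖ = aₖpₖ₋₁ + pₖ₋₂ and qₖ = aₖqₖ₋₁ + qₖ₋₂:
  k=0: a=11, p=11, q=1
  k=1: a=1, p=12, q=1
  k=2: a=1, p=23, q=2
  k=3: a=7, p=173, q=15
  k=4: a=2, p=369, q=32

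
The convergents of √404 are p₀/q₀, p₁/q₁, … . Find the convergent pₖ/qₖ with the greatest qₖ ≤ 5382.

√404 = [20; 10, 40, …] (period length 2).
Convergents:
  p_0/q_0 = 20/1
  p_1/q_1 = 201/10
  p_2/q_2 = 8060/401
  p_3/q_3 = 80801/4020
  p_4/q_4 = 3240100/161201
q_3 = 4020 ≤ 5382 < 161201 = q_4, so the answer is 80801/4020.

80801/4020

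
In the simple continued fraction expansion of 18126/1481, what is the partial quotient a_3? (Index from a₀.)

2

18126 = 12·1481 + 354   →  a_0 = 12
1481 = 4·354 + 65   →  a_1 = 4
354 = 5·65 + 29   →  a_2 = 5
65 = 2·29 + 7   →  a_3 = 2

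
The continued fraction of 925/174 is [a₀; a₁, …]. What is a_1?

925 = 5·174 + 55   →  a_0 = 5
174 = 3·55 + 9   →  a_1 = 3

3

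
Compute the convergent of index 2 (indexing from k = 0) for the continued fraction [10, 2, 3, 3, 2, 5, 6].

73/7

Using pₖ = aₖpₖ₋₁ + pₖ₋₂, qₖ = aₖqₖ₋₁ + qₖ₋₂ (with p₋₁=1, p₋₂=0, q₋₁=0, q₋₂=1):
  k=0: a=10, p=10, q=1
  k=1: a=2, p=21, q=2
  k=2: a=3, p=73, q=7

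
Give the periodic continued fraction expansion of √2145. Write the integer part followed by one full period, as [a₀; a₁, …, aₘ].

a₀ = ⌊√2145⌋ = 46.
With m₀=0, d₀=1 and mₖ₊₁ = dₖaₖ − mₖ, dₖ₊₁ = (n − mₖ₊₁²)/dₖ, aₖ₊₁ = ⌊(a₀+mₖ₊₁)/dₖ₊₁⌋:
  k=1: m=46, d=29, a=3
  k=2: m=41, d=16, a=5
  k=3: m=39, d=39, a=2
  k=4: m=39, d=16, a=5
  k=5: m=41, d=29, a=3
  k=6: m=46, d=1, a=92
d=1 and a=2a₀=92 at k=6, so the next step gives (m, d) = (46, 29) again — its k=1 value — and the period has length 6.

[46; 3, 5, 2, 5, 3, 92]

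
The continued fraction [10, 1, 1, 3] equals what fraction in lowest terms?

74/7

Using pₖ = aₖpₖ₋₁ + pₖ₋₂ and qₖ = aₖqₖ₋₁ + qₖ₋₂:
  k=0: a=10, p=10, q=1
  k=1: a=1, p=11, q=1
  k=2: a=1, p=21, q=2
  k=3: a=3, p=74, q=7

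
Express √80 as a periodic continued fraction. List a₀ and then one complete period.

a₀ = ⌊√80⌋ = 8.
With m₀=0, d₀=1 and mₖ₊₁ = dₖaₖ − mₖ, dₖ₊₁ = (n − mₖ₊₁²)/dₖ, aₖ₊₁ = ⌊(a₀+mₖ₊₁)/dₖ₊₁⌋:
  k=1: m=8, d=16, a=1
  k=2: m=8, d=1, a=16
d=1 and a=2a₀=16 at k=2, so the next step gives (m, d) = (8, 16) again — its k=1 value — and the period has length 2.

[8; 1, 16]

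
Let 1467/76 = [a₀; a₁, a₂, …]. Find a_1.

3

1467 = 19·76 + 23   →  a_0 = 19
76 = 3·23 + 7   →  a_1 = 3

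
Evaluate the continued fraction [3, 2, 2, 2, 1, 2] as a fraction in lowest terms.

157/46

Using pₖ = aₖpₖ₋₁ + pₖ₋₂ and qₖ = aₖqₖ₋₁ + qₖ₋₂:
  k=0: a=3, p=3, q=1
  k=1: a=2, p=7, q=2
  k=2: a=2, p=17, q=5
  k=3: a=2, p=41, q=12
  k=4: a=1, p=58, q=17
  k=5: a=2, p=157, q=46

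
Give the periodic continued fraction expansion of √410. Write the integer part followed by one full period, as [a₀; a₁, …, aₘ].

a₀ = ⌊√410⌋ = 20.
With m₀=0, d₀=1 and mₖ₊₁ = dₖaₖ − mₖ, dₖ₊₁ = (n − mₖ₊₁²)/dₖ, aₖ₊₁ = ⌊(a₀+mₖ₊₁)/dₖ₊₁⌋:
  k=1: m=20, d=10, a=4
  k=2: m=20, d=1, a=40
d=1 and a=2a₀=40 at k=2, so the next step gives (m, d) = (20, 10) again — its k=1 value — and the period has length 2.

[20; 4, 40]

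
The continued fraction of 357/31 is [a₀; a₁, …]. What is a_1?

1

357 = 11·31 + 16   →  a_0 = 11
31 = 1·16 + 15   →  a_1 = 1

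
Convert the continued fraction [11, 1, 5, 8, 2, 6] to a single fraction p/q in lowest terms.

Using pₖ = aₖpₖ₋₁ + pₖ₋₂ and qₖ = aₖqₖ₋₁ + qₖ₋₂:
  k=0: a=11, p=11, q=1
  k=1: a=1, p=12, q=1
  k=2: a=5, p=71, q=6
  k=3: a=8, p=580, q=49
  k=4: a=2, p=1231, q=104
  k=5: a=6, p=7966, q=673

7966/673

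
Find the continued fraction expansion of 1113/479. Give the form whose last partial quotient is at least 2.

[2; 3, 11, 14]

1113 = 2*479 + 155
479 = 3*155 + 14
155 = 11*14 + 1
14 = 14*1 + 0  (stop)
So 1113/479 = [2; 3, 11, 14].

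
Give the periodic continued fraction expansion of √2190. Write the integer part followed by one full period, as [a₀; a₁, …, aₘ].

a₀ = ⌊√2190⌋ = 46.
With m₀=0, d₀=1 and mₖ₊₁ = dₖaₖ − mₖ, dₖ₊₁ = (n − mₖ₊₁²)/dₖ, aₖ₊₁ = ⌊(a₀+mₖ₊₁)/dₖ₊₁⌋:
  k=1: m=46, d=74, a=1
  k=2: m=28, d=19, a=3
  k=3: m=29, d=71, a=1
  k=4: m=42, d=6, a=14
  k=5: m=42, d=71, a=1
  k=6: m=29, d=19, a=3
  k=7: m=28, d=74, a=1
  k=8: m=46, d=1, a=92
d=1 and a=2a₀=92 at k=8, so the next step gives (m, d) = (46, 74) again — its k=1 value — and the period has length 8.

[46; 1, 3, 1, 14, 1, 3, 1, 92]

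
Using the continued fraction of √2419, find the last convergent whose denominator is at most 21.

√2419 = [49; 5, 2, 5, 98, …] (period length 4).
Convergents:
  p_0/q_0 = 49/1
  p_1/q_1 = 246/5
  p_2/q_2 = 541/11
  p_3/q_3 = 2951/60
q_2 = 11 ≤ 21 < 60 = q_3, so the answer is 541/11.

541/11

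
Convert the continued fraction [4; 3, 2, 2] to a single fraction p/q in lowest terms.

Using pₖ = aₖpₖ₋₁ + pₖ₋₂ and qₖ = aₖqₖ₋₁ + qₖ₋₂:
  k=0: a=4, p=4, q=1
  k=1: a=3, p=13, q=3
  k=2: a=2, p=30, q=7
  k=3: a=2, p=73, q=17

73/17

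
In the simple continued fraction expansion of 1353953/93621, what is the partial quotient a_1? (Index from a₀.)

2

1353953 = 14·93621 + 43259   →  a_0 = 14
93621 = 2·43259 + 7103   →  a_1 = 2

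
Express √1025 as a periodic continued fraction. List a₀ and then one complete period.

[32; 64]

a₀ = ⌊√1025⌋ = 32.
With m₀=0, d₀=1 and mₖ₊₁ = dₖaₖ − mₖ, dₖ₊₁ = (n − mₖ₊₁²)/dₖ, aₖ₊₁ = ⌊(a₀+mₖ₊₁)/dₖ₊₁⌋:
  k=1: m=32, d=1, a=64
d=1 and a=2a₀=64 at k=1, so the next step gives (m, d) = (32, 1) again — its k=1 value — and the period has length 1.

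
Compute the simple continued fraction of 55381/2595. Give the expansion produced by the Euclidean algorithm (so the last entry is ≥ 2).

[21; 2, 1, 13, 15, 1, 3]

55381 = 21×2595 + 886
2595 = 2×886 + 823
886 = 1×823 + 63
823 = 13×63 + 4
63 = 15×4 + 3
4 = 1×3 + 1
3 = 3×1 + 0  (stop)
So 55381/2595 = [21; 2, 1, 13, 15, 1, 3].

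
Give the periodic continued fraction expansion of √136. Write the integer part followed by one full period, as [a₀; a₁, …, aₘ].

[11; 1, 1, 1, 22]

a₀ = ⌊√136⌋ = 11.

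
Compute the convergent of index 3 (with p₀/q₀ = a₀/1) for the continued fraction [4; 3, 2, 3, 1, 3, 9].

Using pₖ = aₖpₖ₋₁ + pₖ₋₂, qₖ = aₖqₖ₋₁ + qₖ₋₂ (with p₋₁=1, p₋₂=0, q₋₁=0, q₋₂=1):
  k=0: a=4, p=4, q=1
  k=1: a=3, p=13, q=3
  k=2: a=2, p=30, q=7
  k=3: a=3, p=103, q=24

103/24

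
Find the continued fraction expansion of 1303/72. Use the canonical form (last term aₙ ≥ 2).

[18; 10, 3, 2]

1303 = 18*72 + 7
72 = 10*7 + 2
7 = 3*2 + 1
2 = 2*1 + 0  (stop)
So 1303/72 = [18; 10, 3, 2].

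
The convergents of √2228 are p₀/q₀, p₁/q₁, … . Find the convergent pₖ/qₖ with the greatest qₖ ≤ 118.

5381/114

√2228 = [47; 4, 1, 22, 1, 4, 94, …] (period length 6).
Convergents:
  p_0/q_0 = 47/1
  p_1/q_1 = 189/4
  p_2/q_2 = 236/5
  p_3/q_3 = 5381/114
  p_4/q_4 = 5617/119
q_3 = 114 ≤ 118 < 119 = q_4, so the answer is 5381/114.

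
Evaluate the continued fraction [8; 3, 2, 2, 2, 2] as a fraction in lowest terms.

Using pₖ = aₖpₖ₋₁ + pₖ₋₂ and qₖ = aₖqₖ₋₁ + qₖ₋₂:
  k=0: a=8, p=8, q=1
  k=1: a=3, p=25, q=3
  k=2: a=2, p=58, q=7
  k=3: a=2, p=141, q=17
  k=4: a=2, p=340, q=41
  k=5: a=2, p=821, q=99

821/99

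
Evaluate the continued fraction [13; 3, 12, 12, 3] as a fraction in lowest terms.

Using pₖ = aₖpₖ₋₁ + pₖ₋₂ and qₖ = aₖqₖ₋₁ + qₖ₋₂:
  k=0: a=13, p=13, q=1
  k=1: a=3, p=40, q=3
  k=2: a=12, p=493, q=37
  k=3: a=12, p=5956, q=447
  k=4: a=3, p=18361, q=1378

18361/1378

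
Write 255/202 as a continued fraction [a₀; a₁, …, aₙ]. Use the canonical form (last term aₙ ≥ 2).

[1; 3, 1, 4, 3, 3]

255 = 1·202 + 53
202 = 3·53 + 43
53 = 1·43 + 10
43 = 4·10 + 3
10 = 3·3 + 1
3 = 3·1 + 0  (stop)
So 255/202 = [1; 3, 1, 4, 3, 3].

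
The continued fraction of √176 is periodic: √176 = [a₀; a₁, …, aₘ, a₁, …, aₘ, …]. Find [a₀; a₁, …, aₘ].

a₀ = ⌊√176⌋ = 13.

[13; 3, 1, 3, 26]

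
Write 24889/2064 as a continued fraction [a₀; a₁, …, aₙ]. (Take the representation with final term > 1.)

24889 = 12·2064 + 121
2064 = 17·121 + 7
121 = 17·7 + 2
7 = 3·2 + 1
2 = 2·1 + 0  (stop)
So 24889/2064 = [12; 17, 17, 3, 2].

[12; 17, 17, 3, 2]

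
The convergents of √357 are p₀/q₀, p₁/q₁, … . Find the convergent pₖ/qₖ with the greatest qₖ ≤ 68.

359/19

√357 = [18; 1, 8, 2, 8, 1, 36, …] (period length 6).
Convergents:
  p_0/q_0 = 18/1
  p_1/q_1 = 19/1
  p_2/q_2 = 170/9
  p_3/q_3 = 359/19
  p_4/q_4 = 3042/161
q_3 = 19 ≤ 68 < 161 = q_4, so the answer is 359/19.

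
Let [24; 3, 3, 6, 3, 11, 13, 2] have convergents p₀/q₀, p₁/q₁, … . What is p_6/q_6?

Using pₖ = aₖpₖ₋₁ + pₖ₋₂, qₖ = aₖqₖ₋₁ + qₖ₋₂ (with p₋₁=1, p₋₂=0, q₋₁=0, q₋₂=1):
  k=0: a=24, p=24, q=1
  k=1: a=3, p=73, q=3
  k=2: a=3, p=243, q=10
  k=3: a=6, p=1531, q=63
  k=4: a=3, p=4836, q=199
  k=5: a=11, p=54727, q=2252
  k=6: a=13, p=716287, q=29475

716287/29475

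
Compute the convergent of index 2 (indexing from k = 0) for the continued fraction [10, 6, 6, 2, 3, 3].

376/37

Using pₖ = aₖpₖ₋₁ + pₖ₋₂, qₖ = aₖqₖ₋₁ + qₖ₋₂ (with p₋₁=1, p₋₂=0, q₋₁=0, q₋₂=1):
  k=0: a=10, p=10, q=1
  k=1: a=6, p=61, q=6
  k=2: a=6, p=376, q=37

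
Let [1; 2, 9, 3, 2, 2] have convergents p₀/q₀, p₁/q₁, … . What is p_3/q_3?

Using pₖ = aₖpₖ₋₁ + pₖ₋₂, qₖ = aₖqₖ₋₁ + qₖ₋₂ (with p₋₁=1, p₋₂=0, q₋₁=0, q₋₂=1):
  k=0: a=1, p=1, q=1
  k=1: a=2, p=3, q=2
  k=2: a=9, p=28, q=19
  k=3: a=3, p=87, q=59

87/59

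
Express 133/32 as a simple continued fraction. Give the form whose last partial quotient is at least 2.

133 = 4×32 + 5
32 = 6×5 + 2
5 = 2×2 + 1
2 = 2×1 + 0  (stop)
So 133/32 = [4; 6, 2, 2].

[4; 6, 2, 2]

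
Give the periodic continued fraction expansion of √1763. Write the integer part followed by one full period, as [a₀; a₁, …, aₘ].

a₀ = ⌊√1763⌋ = 41.

[41; 1, 82]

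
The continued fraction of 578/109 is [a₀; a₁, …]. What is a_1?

3

578 = 5·109 + 33   →  a_0 = 5
109 = 3·33 + 10   →  a_1 = 3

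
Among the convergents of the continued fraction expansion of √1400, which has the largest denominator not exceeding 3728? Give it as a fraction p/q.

67275/1798

√1400 = [37; 2, 2, 2, 74, …] (period length 4).
Convergents:
  p_0/q_0 = 37/1
  p_1/q_1 = 75/2
  p_2/q_2 = 187/5
  p_3/q_3 = 449/12
  p_4/q_4 = 33413/893
  p_5/q_5 = 67275/1798
  p_6/q_6 = 167963/4489
q_5 = 1798 ≤ 3728 < 4489 = q_6, so the answer is 67275/1798.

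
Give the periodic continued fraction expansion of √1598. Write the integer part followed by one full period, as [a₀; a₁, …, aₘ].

a₀ = ⌊√1598⌋ = 39.

[39; 1, 38, 1, 78]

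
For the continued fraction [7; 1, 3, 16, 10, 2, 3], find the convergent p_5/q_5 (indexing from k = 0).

Using pₖ = aₖpₖ₋₁ + pₖ₋₂, qₖ = aₖqₖ₋₁ + qₖ₋₂ (with p₋₁=1, p₋₂=0, q₋₁=0, q₋₂=1):
  k=0: a=7, p=7, q=1
  k=1: a=1, p=8, q=1
  k=2: a=3, p=31, q=4
  k=3: a=16, p=504, q=65
  k=4: a=10, p=5071, q=654
  k=5: a=2, p=10646, q=1373

10646/1373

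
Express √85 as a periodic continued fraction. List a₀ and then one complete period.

[9; 4, 1, 1, 4, 18]

a₀ = ⌊√85⌋ = 9.
With m₀=0, d₀=1 and mₖ₊₁ = dₖaₖ − mₖ, dₖ₊₁ = (n − mₖ₊₁²)/dₖ, aₖ₊₁ = ⌊(a₀+mₖ₊₁)/dₖ₊₁⌋:
  k=1: m=9, d=4, a=4
  k=2: m=7, d=9, a=1
  k=3: m=2, d=9, a=1
  k=4: m=7, d=4, a=4
  k=5: m=9, d=1, a=18
d=1 and a=2a₀=18 at k=5, so the next step gives (m, d) = (9, 4) again — its k=1 value — and the period has length 5.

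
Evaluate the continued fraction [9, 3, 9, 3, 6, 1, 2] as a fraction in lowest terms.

17003/1824

Fold from the inside: start with 2/1.
  1 + 1/2 = 3/2
  6 + 2/3 = 20/3
  3 + 3/20 = 63/20
  9 + 20/63 = 587/63
  3 + 63/587 = 1824/587
  9 + 587/1824 = 17003/1824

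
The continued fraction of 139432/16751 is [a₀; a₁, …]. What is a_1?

3

139432 = 8·16751 + 5424   →  a_0 = 8
16751 = 3·5424 + 479   →  a_1 = 3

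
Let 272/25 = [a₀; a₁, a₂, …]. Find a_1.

272 = 10·25 + 22   →  a_0 = 10
25 = 1·22 + 3   →  a_1 = 1

1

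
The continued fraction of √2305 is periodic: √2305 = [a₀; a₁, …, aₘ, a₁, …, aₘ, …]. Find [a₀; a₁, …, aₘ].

a₀ = ⌊√2305⌋ = 48.
With m₀=0, d₀=1 and mₖ₊₁ = dₖaₖ − mₖ, dₖ₊₁ = (n − mₖ₊₁²)/dₖ, aₖ₊₁ = ⌊(a₀+mₖ₊₁)/dₖ₊₁⌋:
  k=1: m=48, d=1, a=96
d=1 and a=2a₀=96 at k=1, so the next step gives (m, d) = (48, 1) again — its k=1 value — and the period has length 1.

[48; 96]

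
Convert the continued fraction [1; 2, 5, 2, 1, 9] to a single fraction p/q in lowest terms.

494/339

Using pₖ = aₖpₖ₋₁ + pₖ₋₂ and qₖ = aₖqₖ₋₁ + qₖ₋₂:
  k=0: a=1, p=1, q=1
  k=1: a=2, p=3, q=2
  k=2: a=5, p=16, q=11
  k=3: a=2, p=35, q=24
  k=4: a=1, p=51, q=35
  k=5: a=9, p=494, q=339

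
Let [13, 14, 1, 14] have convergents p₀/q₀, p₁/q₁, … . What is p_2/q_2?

196/15

Using pₖ = aₖpₖ₋₁ + pₖ₋₂, qₖ = aₖqₖ₋₁ + qₖ₋₂ (with p₋₁=1, p₋₂=0, q₋₁=0, q₋₂=1):
  k=0: a=13, p=13, q=1
  k=1: a=14, p=183, q=14
  k=2: a=1, p=196, q=15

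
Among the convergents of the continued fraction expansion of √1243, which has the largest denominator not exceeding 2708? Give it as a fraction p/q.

√1243 = [35; 3, 1, 9, 3, 9, 1, 3, 70, …] (period length 8).
Convergents:
  p_0/q_0 = 35/1
  p_1/q_1 = 106/3
  p_2/q_2 = 141/4
  p_3/q_3 = 1375/39
  p_4/q_4 = 4266/121
  p_5/q_5 = 39769/1128
  p_6/q_6 = 44035/1249
  p_7/q_7 = 171874/4875
q_6 = 1249 ≤ 2708 < 4875 = q_7, so the answer is 44035/1249.

44035/1249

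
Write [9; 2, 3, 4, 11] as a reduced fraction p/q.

3179/337

Using pₖ = aₖpₖ₋₁ + pₖ₋₂ and qₖ = aₖqₖ₋₁ + qₖ₋₂:
  k=0: a=9, p=9, q=1
  k=1: a=2, p=19, q=2
  k=2: a=3, p=66, q=7
  k=3: a=4, p=283, q=30
  k=4: a=11, p=3179, q=337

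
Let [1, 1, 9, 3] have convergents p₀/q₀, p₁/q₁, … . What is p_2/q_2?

Using pₖ = aₖpₖ₋₁ + pₖ₋₂, qₖ = aₖqₖ₋₁ + qₖ₋₂ (with p₋₁=1, p₋₂=0, q₋₁=0, q₋₂=1):
  k=0: a=1, p=1, q=1
  k=1: a=1, p=2, q=1
  k=2: a=9, p=19, q=10

19/10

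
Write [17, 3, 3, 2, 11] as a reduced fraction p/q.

Fold from the inside: start with 11/1.
  2 + 1/11 = 23/11
  3 + 11/23 = 80/23
  3 + 23/80 = 263/80
  17 + 80/263 = 4551/263

4551/263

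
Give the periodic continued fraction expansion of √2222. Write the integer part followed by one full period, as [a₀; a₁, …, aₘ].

a₀ = ⌊√2222⌋ = 47.
With m₀=0, d₀=1 and mₖ₊₁ = dₖaₖ − mₖ, dₖ₊₁ = (n − mₖ₊₁²)/dₖ, aₖ₊₁ = ⌊(a₀+mₖ₊₁)/dₖ₊₁⌋:
  k=1: m=47, d=13, a=7
  k=2: m=44, d=22, a=4
  k=3: m=44, d=13, a=7
  k=4: m=47, d=1, a=94
d=1 and a=2a₀=94 at k=4, so the next step gives (m, d) = (47, 13) again — its k=1 value — and the period has length 4.

[47; 7, 4, 7, 94]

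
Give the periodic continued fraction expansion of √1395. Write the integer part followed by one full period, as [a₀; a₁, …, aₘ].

[37; 2, 1, 6, 8, 6, 1, 2, 74]

a₀ = ⌊√1395⌋ = 37.
With m₀=0, d₀=1 and mₖ₊₁ = dₖaₖ − mₖ, dₖ₊₁ = (n − mₖ₊₁²)/dₖ, aₖ₊₁ = ⌊(a₀+mₖ₊₁)/dₖ₊₁⌋:
  k=1: m=37, d=26, a=2
  k=2: m=15, d=45, a=1
  k=3: m=30, d=11, a=6
  k=4: m=36, d=9, a=8
  k=5: m=36, d=11, a=6
  k=6: m=30, d=45, a=1
  k=7: m=15, d=26, a=2
  k=8: m=37, d=1, a=74
d=1 and a=2a₀=74 at k=8, so the next step gives (m, d) = (37, 26) again — its k=1 value — and the period has length 8.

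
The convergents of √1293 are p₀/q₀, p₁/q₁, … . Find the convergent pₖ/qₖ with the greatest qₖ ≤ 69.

√1293 = [35; 1, 22, 1, 70, …] (period length 4).
Convergents:
  p_0/q_0 = 35/1
  p_1/q_1 = 36/1
  p_2/q_2 = 827/23
  p_3/q_3 = 863/24
  p_4/q_4 = 61237/1703
q_3 = 24 ≤ 69 < 1703 = q_4, so the answer is 863/24.

863/24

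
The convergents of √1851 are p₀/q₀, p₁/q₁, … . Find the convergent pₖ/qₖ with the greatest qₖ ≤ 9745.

159143/3699

√1851 = [43; 43, 86, …] (period length 2).
Convergents:
  p_0/q_0 = 43/1
  p_1/q_1 = 1850/43
  p_2/q_2 = 159143/3699
  p_3/q_3 = 6844999/159100
q_2 = 3699 ≤ 9745 < 159100 = q_3, so the answer is 159143/3699.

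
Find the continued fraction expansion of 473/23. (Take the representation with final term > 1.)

[20; 1, 1, 3, 3]

473 = 20*23 + 13
23 = 1*13 + 10
13 = 1*10 + 3
10 = 3*3 + 1
3 = 3*1 + 0  (stop)
So 473/23 = [20; 1, 1, 3, 3].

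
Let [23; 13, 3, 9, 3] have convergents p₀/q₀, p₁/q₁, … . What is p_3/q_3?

Using pₖ = aₖpₖ₋₁ + pₖ₋₂, qₖ = aₖqₖ₋₁ + qₖ₋₂ (with p₋₁=1, p₋₂=0, q₋₁=0, q₋₂=1):
  k=0: a=23, p=23, q=1
  k=1: a=13, p=300, q=13
  k=2: a=3, p=923, q=40
  k=3: a=9, p=8607, q=373

8607/373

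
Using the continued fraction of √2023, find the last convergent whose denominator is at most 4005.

180091/4004

√2023 = [44; 1, 43, 1, 88, …] (period length 4).
Convergents:
  p_0/q_0 = 44/1
  p_1/q_1 = 45/1
  p_2/q_2 = 1979/44
  p_3/q_3 = 2024/45
  p_4/q_4 = 180091/4004
  p_5/q_5 = 182115/4049
q_4 = 4004 ≤ 4005 < 4049 = q_5, so the answer is 180091/4004.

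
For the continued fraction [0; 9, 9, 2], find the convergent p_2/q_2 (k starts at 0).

9/82

Using pₖ = aₖpₖ₋₁ + pₖ₋₂, qₖ = aₖqₖ₋₁ + qₖ₋₂ (with p₋₁=1, p₋₂=0, q₋₁=0, q₋₂=1):
  k=0: a=0, p=0, q=1
  k=1: a=9, p=1, q=9
  k=2: a=9, p=9, q=82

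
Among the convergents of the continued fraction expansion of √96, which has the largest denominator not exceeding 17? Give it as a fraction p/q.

√96 = [9; 1, 3, 1, 18, …] (period length 4).
Convergents:
  p_0/q_0 = 9/1
  p_1/q_1 = 10/1
  p_2/q_2 = 39/4
  p_3/q_3 = 49/5
  p_4/q_4 = 921/94
q_3 = 5 ≤ 17 < 94 = q_4, so the answer is 49/5.

49/5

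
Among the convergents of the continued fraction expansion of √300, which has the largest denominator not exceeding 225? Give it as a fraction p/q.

1351/78

√300 = [17; 3, 8, 3, 34, …] (period length 4).
Convergents:
  p_0/q_0 = 17/1
  p_1/q_1 = 52/3
  p_2/q_2 = 433/25
  p_3/q_3 = 1351/78
  p_4/q_4 = 46367/2677
q_3 = 78 ≤ 225 < 2677 = q_4, so the answer is 1351/78.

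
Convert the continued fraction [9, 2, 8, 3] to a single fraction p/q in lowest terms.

Fold from the inside: start with 3/1.
  8 + 1/3 = 25/3
  2 + 3/25 = 53/25
  9 + 25/53 = 502/53

502/53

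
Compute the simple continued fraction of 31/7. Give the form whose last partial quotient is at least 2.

31 = 4×7 + 3
7 = 2×3 + 1
3 = 3×1 + 0  (stop)
So 31/7 = [4; 2, 3].

[4; 2, 3]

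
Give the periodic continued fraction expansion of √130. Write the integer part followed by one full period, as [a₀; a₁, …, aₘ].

a₀ = ⌊√130⌋ = 11.

[11; 2, 2, 22]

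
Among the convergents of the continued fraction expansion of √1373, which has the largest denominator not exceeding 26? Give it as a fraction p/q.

704/19

√1373 = [37; 18, 1, 1, 18, 74, …] (period length 5).
Convergents:
  p_0/q_0 = 37/1
  p_1/q_1 = 667/18
  p_2/q_2 = 704/19
  p_3/q_3 = 1371/37
q_2 = 19 ≤ 26 < 37 = q_3, so the answer is 704/19.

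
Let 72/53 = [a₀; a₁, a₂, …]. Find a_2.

72 = 1·53 + 19   →  a_0 = 1
53 = 2·19 + 15   →  a_1 = 2
19 = 1·15 + 4   →  a_2 = 1

1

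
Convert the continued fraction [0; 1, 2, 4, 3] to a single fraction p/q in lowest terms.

29/42

Using pₖ = aₖpₖ₋₁ + pₖ₋₂ and qₖ = aₖqₖ₋₁ + qₖ₋₂:
  k=0: a=0, p=0, q=1
  k=1: a=1, p=1, q=1
  k=2: a=2, p=2, q=3
  k=3: a=4, p=9, q=13
  k=4: a=3, p=29, q=42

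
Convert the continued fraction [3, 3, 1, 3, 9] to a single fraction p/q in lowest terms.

454/139

Using pₖ = aₖpₖ₋₁ + pₖ₋₂ and qₖ = aₖqₖ₋₁ + qₖ₋₂:
  k=0: a=3, p=3, q=1
  k=1: a=3, p=10, q=3
  k=2: a=1, p=13, q=4
  k=3: a=3, p=49, q=15
  k=4: a=9, p=454, q=139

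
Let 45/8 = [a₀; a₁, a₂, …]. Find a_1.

45 = 5·8 + 5   →  a_0 = 5
8 = 1·5 + 3   →  a_1 = 1

1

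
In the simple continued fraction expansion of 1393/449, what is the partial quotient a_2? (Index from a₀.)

1

1393 = 3·449 + 46   →  a_0 = 3
449 = 9·46 + 35   →  a_1 = 9
46 = 1·35 + 11   →  a_2 = 1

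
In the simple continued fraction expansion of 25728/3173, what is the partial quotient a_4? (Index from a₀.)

25728 = 8·3173 + 344   →  a_0 = 8
3173 = 9·344 + 77   →  a_1 = 9
344 = 4·77 + 36   →  a_2 = 4
77 = 2·36 + 5   →  a_3 = 2
36 = 7·5 + 1   →  a_4 = 7

7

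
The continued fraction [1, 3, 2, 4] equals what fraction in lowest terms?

40/31

Fold from the inside: start with 4/1.
  2 + 1/4 = 9/4
  3 + 4/9 = 31/9
  1 + 9/31 = 40/31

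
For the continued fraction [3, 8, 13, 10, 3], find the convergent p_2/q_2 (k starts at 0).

328/105

Using pₖ = aₖpₖ₋₁ + pₖ₋₂, qₖ = aₖqₖ₋₁ + qₖ₋₂ (with p₋₁=1, p₋₂=0, q₋₁=0, q₋₂=1):
  k=0: a=3, p=3, q=1
  k=1: a=8, p=25, q=8
  k=2: a=13, p=328, q=105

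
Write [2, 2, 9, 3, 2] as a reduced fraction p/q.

339/137

Fold from the inside: start with 2/1.
  3 + 1/2 = 7/2
  9 + 2/7 = 65/7
  2 + 7/65 = 137/65
  2 + 65/137 = 339/137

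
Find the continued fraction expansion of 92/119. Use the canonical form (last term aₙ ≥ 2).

[0; 1, 3, 2, 2, 5]

92 = 0*119 + 92
119 = 1*92 + 27
92 = 3*27 + 11
27 = 2*11 + 5
11 = 2*5 + 1
5 = 5*1 + 0  (stop)
So 92/119 = [0; 1, 3, 2, 2, 5].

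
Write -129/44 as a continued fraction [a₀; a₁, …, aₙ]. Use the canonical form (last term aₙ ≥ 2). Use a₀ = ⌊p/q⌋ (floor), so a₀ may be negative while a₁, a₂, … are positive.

[-3; 14, 1, 2]

-129 = -3*44 + 3
44 = 14*3 + 2
3 = 1*2 + 1
2 = 2*1 + 0  (stop)
So -129/44 = [-3; 14, 1, 2].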